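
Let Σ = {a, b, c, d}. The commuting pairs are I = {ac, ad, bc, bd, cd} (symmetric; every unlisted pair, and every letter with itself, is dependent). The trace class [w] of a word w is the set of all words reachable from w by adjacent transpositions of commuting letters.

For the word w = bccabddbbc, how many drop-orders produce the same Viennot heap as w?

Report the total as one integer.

#0=b has no predecessor
#1=c has no predecessor
#2=c depends on [1:c]
#3=a depends on [0:b]
#4=b depends on [3:a]
#5=d has no predecessor
#6=d depends on [5:d]
#7=b depends on [4:b]
#8=b depends on [7:b]
#9=c depends on [2:c]
sources: [0:b, 1:c, 5:d]
N(rest) = Σ N(rest − s) over sources s of rest; N(one piece) = 1:
  size 1 → [6]=1  [8]=1  [9]=1
  size 2 → [2,9]=1  [5,6]=1  [6,8]=2  [6,9]=2  [7,8]=1  [8,9]=2
  size 3 → [1,2,9]=1  [2,6,9]=3  [2,8,9]=3  [4,7,8]=1  [5,6,8]=3  [5,6,9]=3  [6,7,8]=3  [6,8,9]=6  [7,8,9]=3
  size 4 → [1,2,6,9]=4  [1,2,8,9]=4  [2,5,6,9]=6  [2,6,8,9]=12  [2,7,8,9]=6  [3,4,7,8]=1  [4,6,7,8]=4  [4,7,8,9]=4  [5,6,7,8]=6  [5,6,8,9]=12  [6,7,8,9]=12
  size 5 → [0,3,4,7,8]=1  [1,2,5,6,9]=10  [1,2,6,8,9]=20  [1,2,7,8,9]=10  [2,4,7,8,9]=10  [2,5,6,8,9]=30  [2,6,7,8,9]=30  [3,4,6,7,8]=5  [3,4,7,8,9]=5  [4,5,6,7,8]=10  [4,6,7,8,9]=20  [5,6,7,8,9]=30
  size 6 → [0,3,4,6,7,8]=6  [0,3,4,7,8,9]=6  [1,2,4,7,8,9]=20  [1,2,5,6,8,9]=60  [1,2,6,7,8,9]=60  [2,3,4,7,8,9]=15  [2,4,6,7,8,9]=60  [2,5,6,7,8,9]=90  [3,4,5,6,7,8]=15  [3,4,6,7,8,9]=30  [4,5,6,7,8,9]=60
  size 7 → [0,2,3,4,7,8,9]=21  [0,3,4,5,6,7,8]=21  [0,3,4,6,7,8,9]=42  [1,2,3,4,7,8,9]=35  [1,2,4,6,7,8,9]=140  [1,2,5,6,7,8,9]=210  [2,3,4,6,7,8,9]=105  [2,4,5,6,7,8,9]=210  [3,4,5,6,7,8,9]=105
  size 8 → [0,1,2,3,4,7,8,9]=56  [0,2,3,4,6,7,8,9]=168  [0,3,4,5,6,7,8,9]=168  [1,2,3,4,6,7,8,9]=280  [1,2,4,5,6,7,8,9]=560  [2,3,4,5,6,7,8,9]=420
  first=0(b) contributes 1260
  first=1(c) contributes 756
  first=5(d) contributes 504
|[w]| = 2520

2520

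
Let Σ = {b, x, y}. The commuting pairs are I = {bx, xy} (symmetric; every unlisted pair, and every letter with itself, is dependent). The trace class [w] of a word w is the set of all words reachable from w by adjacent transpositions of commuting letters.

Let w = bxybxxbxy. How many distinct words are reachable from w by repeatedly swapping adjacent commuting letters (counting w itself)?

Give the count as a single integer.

0(b) covers ∅
1(x) covers ∅
2(y) covers 0:b
3(b) covers 2:y
4(x) covers 1:x
5(x) covers 4:x
6(b) covers 3:b
7(x) covers 5:x
8(y) covers 6:b
floor of heap: 0:b, 1:x
completions by unplaced set U, small U first (add the entries for U minus each lowest piece of U):
  |U|=1: {7}:1  {8}:1
  |U|=2: {5,7}:1  {6,8}:1  {7,8}:2
  |U|=3: {3,6,8}:1  {4,5,7}:1  {5,7,8}:3  {6,7,8}:3
  |U|=4: {1,4,5,7}:1  {2,3,6,8}:1  {3,6,7,8}:4  {4,5,7,8}:4  {5,6,7,8}:6
  |U|=5: {0,2,3,6,8}:1  {1,4,5,7,8}:5  {2,3,6,7,8}:5  {3,5,6,7,8}:10  {4,5,6,7,8}:10
  |U|=6: {0,2,3,6,7,8}:6  {1,4,5,6,7,8}:15  {2,3,5,6,7,8}:15  {3,4,5,6,7,8}:20
  |U|=7: {0,2,3,5,6,7,8}:21  {1,3,4,5,6,7,8}:35  {2,3,4,5,6,7,8}:35
  start at 0(b): 70
  start at 1(x): 56
sum over floor = 126

126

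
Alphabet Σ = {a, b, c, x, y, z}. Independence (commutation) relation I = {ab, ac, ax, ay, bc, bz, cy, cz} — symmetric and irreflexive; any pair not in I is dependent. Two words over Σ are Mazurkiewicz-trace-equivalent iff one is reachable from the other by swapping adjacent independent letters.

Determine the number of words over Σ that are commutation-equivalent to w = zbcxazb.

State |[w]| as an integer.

42

piece 0:z — minimal
piece 1:b — minimal
piece 2:c — minimal
piece 3:x rests on {0:z, 1:b, 2:c}
piece 4:a rests on {0:z}
piece 5:z rests on {3:x, 4:a}
piece 6:b rests on {3:x}
minimal pieces: {0:z, 1:b, 2:c}
ways to finish when only these pieces remain (= sum over removing one remaining piece with nothing left below it):
  1 left: {5}→1  {6}→1
  2 left: {4,5}→1  {5,6}→2
  3 left: {3,5,6}→2  {4,5,6}→3
  4 left: {1,3,5,6}→2  {2,3,5,6}→2  {3,4,5,6}→5
  5 left: {0,3,4,5,6}→5  {1,2,3,5,6}→4  {1,3,4,5,6}→7  {2,3,4,5,6}→7
  placing 0:z first → 18 extensions
  placing 1:b first → 12 extensions
  placing 2:c first → 12 extensions
total linear extensions = 42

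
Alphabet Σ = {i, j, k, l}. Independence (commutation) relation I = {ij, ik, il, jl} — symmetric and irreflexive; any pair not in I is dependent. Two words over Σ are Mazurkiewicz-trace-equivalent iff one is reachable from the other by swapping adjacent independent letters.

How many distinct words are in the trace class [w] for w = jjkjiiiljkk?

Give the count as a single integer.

495

#0=j has no predecessor
#1=j depends on [0:j]
#2=k depends on [1:j]
#3=j depends on [2:k]
#4=i has no predecessor
#5=i depends on [4:i]
#6=i depends on [5:i]
#7=l depends on [2:k]
#8=j depends on [3:j]
#9=k depends on [7:l, 8:j]
#10=k depends on [9:k]
sources: [0:j, 4:i]
N(rest) = Σ N(rest − s) over sources s of rest; N(one piece) = 1:
  size 1 → [6]=1  [10]=1
  size 2 → [5,6]=1  [6,10]=2  [9,10]=1
  size 3 → [4,5,6]=1  [5,6,10]=3  [6,9,10]=3  [7,9,10]=1  [8,9,10]=1
  size 4 → [3,8,9,10]=1  [4,5,6,10]=4  [5,6,9,10]=6  [6,7,9,10]=4  [6,8,9,10]=4  [7,8,9,10]=2
  size 5 → [3,6,8,9,10]=5  [3,7,8,9,10]=3  [4,5,6,9,10]=10  [5,6,7,9,10]=10  [5,6,8,9,10]=10  [6,7,8,9,10]=10
  size 6 → [2,3,7,8,9,10]=3  [3,5,6,8,9,10]=15  [3,6,7,8,9,10]=18  [4,5,6,7,9,10]=20  [4,5,6,8,9,10]=20  [5,6,7,8,9,10]=30
  size 7 → [1,2,3,7,8,9,10]=3  [2,3,6,7,8,9,10]=21  [3,4,5,6,8,9,10]=35  [3,5,6,7,8,9,10]=63  [4,5,6,7,8,9,10]=70
  size 8 → [0,1,2,3,7,8,9,10]=3  [1,2,3,6,7,8,9,10]=24  [2,3,5,6,7,8,9,10]=84  [3,4,5,6,7,8,9,10]=168
  size 9 → [0,1,2,3,6,7,8,9,10]=27  [1,2,3,5,6,7,8,9,10]=108  [2,3,4,5,6,7,8,9,10]=252
  first=0(j) contributes 360
  first=4(i) contributes 135
|[w]| = 495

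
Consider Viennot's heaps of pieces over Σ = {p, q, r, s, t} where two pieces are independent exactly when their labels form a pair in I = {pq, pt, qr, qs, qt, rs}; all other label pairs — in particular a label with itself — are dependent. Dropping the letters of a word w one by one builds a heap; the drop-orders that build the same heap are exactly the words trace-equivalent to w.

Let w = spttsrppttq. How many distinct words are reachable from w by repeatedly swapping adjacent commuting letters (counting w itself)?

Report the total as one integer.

396

0(s) covers ∅
1(p) covers 0:s
2(t) covers 0:s
3(t) covers 2:t
4(s) covers 1:p, 3:t
5(r) covers 1:p, 3:t
6(p) covers 4:s, 5:r
7(p) covers 6:p
8(t) covers 4:s, 5:r
9(t) covers 8:t
10(q) covers ∅
floor of heap: 0:s, 10:q
completions by unplaced set U, small U first (add the entries for U minus each lowest piece of U):
  |U|=1: {7}:1  {9}:1  {10}:1
  |U|=2: {6,7}:1  {7,9}:2  {7,10}:2  {8,9}:1  {9,10}:2
  |U|=3: {6,7,9}:3  {6,7,10}:3  {7,8,9}:3  {7,9,10}:6  {8,9,10}:3
  |U|=4: {6,7,8,9}:6  {6,7,9,10}:12  {7,8,9,10}:12
  |U|=5: {4,6,7,8,9}:6  {5,6,7,8,9}:6  {6,7,8,9,10}:30
  |U|=6: {4,5,6,7,8,9}:12  {4,6,7,8,9,10}:36  {5,6,7,8,9,10}:36
  |U|=7: {1,4,5,6,7,8,9}:12  {3,4,5,6,7,8,9}:12  {4,5,6,7,8,9,10}:84
  |U|=8: {1,3,4,5,6,7,8,9}:24  {1,4,5,6,7,8,9,10}:96  {2,3,4,5,6,7,8,9}:12  {3,4,5,6,7,8,9,10}:96
  |U|=9: {1,2,3,4,5,6,7,8,9}:36  {1,3,4,5,6,7,8,9,10}:216  {2,3,4,5,6,7,8,9,10}:108
  start at 0(s): 360
  start at 10(q): 36
sum over floor = 396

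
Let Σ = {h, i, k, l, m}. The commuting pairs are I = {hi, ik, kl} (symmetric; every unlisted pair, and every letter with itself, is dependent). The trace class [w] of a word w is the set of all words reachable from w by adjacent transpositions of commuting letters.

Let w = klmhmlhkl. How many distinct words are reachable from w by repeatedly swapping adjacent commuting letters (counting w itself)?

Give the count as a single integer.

drop 0:k onto floor
drop 1:l onto floor
drop 2:m onto {0:k, 1:l}
drop 3:h onto {2:m}
drop 4:m onto {3:h}
drop 5:l onto {4:m}
drop 6:h onto {5:l}
drop 7:k onto {6:h}
drop 8:l onto {6:h}
ground layer = {0:k, 1:l}
drop-orders for the pieces not yet dropped (sum over which currently-grounded one goes next):
  1 to go: {7} 1  {8} 1
  2 to go: {7,8} 2
  3 to go: {6,7,8} 2
  4 to go: {5,6,7,8} 2
  5 to go: {4,5,6,7,8} 2
  6 to go: {3,4,5,6,7,8} 2
  7 to go: {2,3,4,5,6,7,8} 2
  if 0:k drops first: 2 orders
  if 1:l drops first: 2 orders
heap linearizations: 4

4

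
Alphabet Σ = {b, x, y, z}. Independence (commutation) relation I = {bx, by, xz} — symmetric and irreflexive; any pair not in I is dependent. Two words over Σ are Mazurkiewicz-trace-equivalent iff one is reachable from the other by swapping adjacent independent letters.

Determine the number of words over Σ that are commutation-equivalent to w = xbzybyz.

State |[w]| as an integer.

drop 0:x onto floor
drop 1:b onto floor
drop 2:z onto {1:b}
drop 3:y onto {0:x, 2:z}
drop 4:b onto {2:z}
drop 5:y onto {3:y}
drop 6:z onto {4:b, 5:y}
ground layer = {0:x, 1:b}
drop-orders for the pieces not yet dropped (sum over which currently-grounded one goes next):
  1 to go: {6} 1
  2 to go: {4,6} 1  {5,6} 1
  3 to go: {3,5,6} 1  {4,5,6} 2
  4 to go: {0,3,5,6} 1  {3,4,5,6} 3
  5 to go: {0,3,4,5,6} 4  {2,3,4,5,6} 3
  if 0:x drops first: 3 orders
  if 1:b drops first: 7 orders
heap linearizations: 10

10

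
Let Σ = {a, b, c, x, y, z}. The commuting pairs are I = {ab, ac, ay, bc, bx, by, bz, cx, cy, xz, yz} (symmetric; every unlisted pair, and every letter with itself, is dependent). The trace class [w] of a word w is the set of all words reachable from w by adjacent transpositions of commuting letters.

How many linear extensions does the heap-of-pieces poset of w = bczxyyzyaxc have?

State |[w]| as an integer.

#0=b has no predecessor
#1=c has no predecessor
#2=z depends on [1:c]
#3=x has no predecessor
#4=y depends on [3:x]
#5=y depends on [4:y]
#6=z depends on [2:z]
#7=y depends on [5:y]
#8=a depends on [3:x, 6:z]
#9=x depends on [7:y, 8:a]
#10=c depends on [6:z]
sources: [0:b, 1:c, 3:x]
N(rest) = Σ N(rest − s) over sources s of rest; N(one piece) = 1:
  size 1 → [0]=1  [9]=1  [10]=1
  size 2 → [0,9]=2  [0,10]=2  [7,9]=1  [8,9]=1  [9,10]=2
  size 3 → [0,7,9]=3  [0,8,9]=3  [0,9,10]=6  [5,7,9]=1  [7,8,9]=2  [7,9,10]=3  [8,9,10]=3
  size 4 → [0,5,7,9]=4  [0,7,8,9]=8  [0,7,9,10]=12  [0,8,9,10]=12  [4,5,7,9]=1  [5,7,8,9]=3  [5,7,9,10]=4  [6,8,9,10]=3  [7,8,9,10]=8
  size 5 → [0,4,5,7,9]=5  [0,5,7,8,9]=15  [0,5,7,9,10]=20  [0,6,8,9,10]=15  [0,7,8,9,10]=40  [2,6,8,9,10]=3  [4,5,7,8,9]=4  [4,5,7,9,10]=5  [5,7,8,9,10]=15  [6,7,8,9,10]=11
  size 6 → [0,2,6,8,9,10]=18  [0,4,5,7,8,9]=24  [0,4,5,7,9,10]=30  [0,5,7,8,9,10]=90  [0,6,7,8,9,10]=66  [1,2,6,8,9,10]=3  [2,6,7,8,9,10]=14  [3,4,5,7,8,9]=4  [4,5,7,8,9,10]=24  [5,6,7,8,9,10]=26
  size 7 → [0,1,2,6,8,9,10]=21  [0,2,6,7,8,9,10]=98  [0,3,4,5,7,8,9]=28  [0,4,5,7,8,9,10]=168  [0,5,6,7,8,9,10]=182  [1,2,6,7,8,9,10]=17  [2,5,6,7,8,9,10]=40  [3,4,5,7,8,9,10]=28  [4,5,6,7,8,9,10]=50
  size 8 → [0,1,2,6,7,8,9,10]=136  [0,2,5,6,7,8,9,10]=320  [0,3,4,5,7,8,9,10]=224  [0,4,5,6,7,8,9,10]=400  [1,2,5,6,7,8,9,10]=57  [2,4,5,6,7,8,9,10]=90  [3,4,5,6,7,8,9,10]=78
  size 9 → [0,1,2,5,6,7,8,9,10]=513  [0,2,4,5,6,7,8,9,10]=810  [0,3,4,5,6,7,8,9,10]=702  [1,2,4,5,6,7,8,9,10]=147  [2,3,4,5,6,7,8,9,10]=168
  first=0(b) contributes 315
  first=1(c) contributes 1680
  first=3(x) contributes 1470
|[w]| = 3465

3465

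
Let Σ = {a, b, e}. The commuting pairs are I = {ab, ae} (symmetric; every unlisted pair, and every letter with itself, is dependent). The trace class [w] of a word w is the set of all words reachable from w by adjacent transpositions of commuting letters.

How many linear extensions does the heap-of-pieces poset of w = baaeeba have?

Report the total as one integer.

35

#0=b has no predecessor
#1=a has no predecessor
#2=a depends on [1:a]
#3=e depends on [0:b]
#4=e depends on [3:e]
#5=b depends on [4:e]
#6=a depends on [2:a]
sources: [0:b, 1:a]
N(rest) = Σ N(rest − s) over sources s of rest; N(one piece) = 1:
  size 1 → [5]=1  [6]=1
  size 2 → [2,6]=1  [4,5]=1  [5,6]=2
  size 3 → [1,2,6]=1  [2,5,6]=3  [3,4,5]=1  [4,5,6]=3
  size 4 → [0,3,4,5]=1  [1,2,5,6]=4  [2,4,5,6]=6  [3,4,5,6]=4
  size 5 → [0,3,4,5,6]=5  [1,2,4,5,6]=10  [2,3,4,5,6]=10
  first=0(b) contributes 20
  first=1(a) contributes 15
|[w]| = 35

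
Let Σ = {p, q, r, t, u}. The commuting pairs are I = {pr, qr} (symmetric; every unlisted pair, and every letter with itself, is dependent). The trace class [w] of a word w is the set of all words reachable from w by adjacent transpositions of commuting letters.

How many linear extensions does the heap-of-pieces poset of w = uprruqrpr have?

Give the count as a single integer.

18

0(u) covers ∅
1(p) covers 0:u
2(r) covers 0:u
3(r) covers 2:r
4(u) covers 1:p, 3:r
5(q) covers 4:u
6(r) covers 4:u
7(p) covers 5:q
8(r) covers 6:r
floor of heap: 0:u
completions by unplaced set U, small U first (add the entries for U minus each lowest piece of U):
  |U|=1: {7}:1  {8}:1
  |U|=2: {5,7}:1  {6,8}:1  {7,8}:2
  |U|=3: {5,7,8}:3  {6,7,8}:3
  |U|=4: {5,6,7,8}:6
  |U|=5: {4,5,6,7,8}:6
  |U|=6: {1,4,5,6,7,8}:6  {3,4,5,6,7,8}:6
  |U|=7: {1,3,4,5,6,7,8}:12  {2,3,4,5,6,7,8}:6
  start at 0(u): 18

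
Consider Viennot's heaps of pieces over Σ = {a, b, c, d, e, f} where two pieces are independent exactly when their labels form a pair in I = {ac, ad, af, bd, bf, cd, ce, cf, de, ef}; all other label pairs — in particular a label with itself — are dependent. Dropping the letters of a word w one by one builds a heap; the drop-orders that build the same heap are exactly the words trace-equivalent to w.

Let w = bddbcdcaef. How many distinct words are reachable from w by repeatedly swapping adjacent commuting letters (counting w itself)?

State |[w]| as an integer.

1260

#0=b has no predecessor
#1=d has no predecessor
#2=d depends on [1:d]
#3=b depends on [0:b]
#4=c depends on [3:b]
#5=d depends on [2:d]
#6=c depends on [4:c]
#7=a depends on [3:b]
#8=e depends on [7:a]
#9=f depends on [5:d]
sources: [0:b, 1:d]
N(rest) = Σ N(rest − s) over sources s of rest; N(one piece) = 1:
  size 1 → [6]=1  [8]=1  [9]=1
  size 2 → [4,6]=1  [5,9]=1  [6,8]=2  [6,9]=2  [7,8]=1  [8,9]=2
  size 3 → [2,5,9]=1  [4,6,8]=3  [4,6,9]=3  [5,6,9]=3  [5,8,9]=3  [6,7,8]=3  [6,8,9]=6  [7,8,9]=3
  size 4 → [1,2,5,9]=1  [2,5,6,9]=4  [2,5,8,9]=4  [4,5,6,9]=6  [4,6,7,8]=6  [4,6,8,9]=12  [5,6,8,9]=12  [5,7,8,9]=6  [6,7,8,9]=12
  size 5 → [1,2,5,6,9]=5  [1,2,5,8,9]=5  [2,4,5,6,9]=10  [2,5,6,8,9]=20  [2,5,7,8,9]=10  [3,4,6,7,8]=6  [4,5,6,8,9]=30  [4,6,7,8,9]=30  [5,6,7,8,9]=30
  size 6 → [0,3,4,6,7,8]=6  [1,2,4,5,6,9]=15  [1,2,5,6,8,9]=30  [1,2,5,7,8,9]=15  [2,4,5,6,8,9]=60  [2,5,6,7,8,9]=60  [3,4,6,7,8,9]=36  [4,5,6,7,8,9]=90
  size 7 → [0,3,4,6,7,8,9]=42  [1,2,4,5,6,8,9]=105  [1,2,5,6,7,8,9]=105  [2,4,5,6,7,8,9]=210  [3,4,5,6,7,8,9]=126
  size 8 → [0,3,4,5,6,7,8,9]=168  [1,2,4,5,6,7,8,9]=420  [2,3,4,5,6,7,8,9]=336
  first=0(b) contributes 756
  first=1(d) contributes 504
|[w]| = 1260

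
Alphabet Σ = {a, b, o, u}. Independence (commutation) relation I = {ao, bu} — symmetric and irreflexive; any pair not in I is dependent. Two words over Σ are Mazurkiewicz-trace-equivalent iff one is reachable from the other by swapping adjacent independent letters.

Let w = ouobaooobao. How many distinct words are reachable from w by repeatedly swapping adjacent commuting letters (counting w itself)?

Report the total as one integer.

0(o) covers ∅
1(u) covers 0:o
2(o) covers 1:u
3(b) covers 2:o
4(a) covers 3:b
5(o) covers 3:b
6(o) covers 5:o
7(o) covers 6:o
8(b) covers 4:a, 7:o
9(a) covers 8:b
10(o) covers 8:b
floor of heap: 0:o
completions by unplaced set U, small U first (add the entries for U minus each lowest piece of U):
  |U|=1: {9}:1  {10}:1
  |U|=2: {9,10}:2
  |U|=3: {8,9,10}:2
  |U|=4: {4,8,9,10}:2  {7,8,9,10}:2
  |U|=5: {4,7,8,9,10}:4  {6,7,8,9,10}:2
  |U|=6: {4,6,7,8,9,10}:6  {5,6,7,8,9,10}:2
  |U|=7: {4,5,6,7,8,9,10}:8
  |U|=8: {3,4,5,6,7,8,9,10}:8
  |U|=9: {2,3,4,5,6,7,8,9,10}:8
  start at 0(o): 8

8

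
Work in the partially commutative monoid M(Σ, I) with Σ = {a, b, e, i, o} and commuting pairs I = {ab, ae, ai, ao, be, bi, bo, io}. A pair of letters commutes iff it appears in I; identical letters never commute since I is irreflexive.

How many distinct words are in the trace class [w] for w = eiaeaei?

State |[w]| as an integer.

21

drop 0:e onto floor
drop 1:i onto {0:e}
drop 2:a onto floor
drop 3:e onto {1:i}
drop 4:a onto {2:a}
drop 5:e onto {3:e}
drop 6:i onto {5:e}
ground layer = {0:e, 2:a}
drop-orders for the pieces not yet dropped (sum over which currently-grounded one goes next):
  1 to go: {4} 1  {6} 1
  2 to go: {2,4} 1  {4,6} 2  {5,6} 1
  3 to go: {2,4,6} 3  {3,5,6} 1  {4,5,6} 3
  4 to go: {1,3,5,6} 1  {2,4,5,6} 6  {3,4,5,6} 4
  5 to go: {0,1,3,5,6} 1  {1,3,4,5,6} 5  {2,3,4,5,6} 10
  if 0:e drops first: 15 orders
  if 2:a drops first: 6 orders
heap linearizations: 21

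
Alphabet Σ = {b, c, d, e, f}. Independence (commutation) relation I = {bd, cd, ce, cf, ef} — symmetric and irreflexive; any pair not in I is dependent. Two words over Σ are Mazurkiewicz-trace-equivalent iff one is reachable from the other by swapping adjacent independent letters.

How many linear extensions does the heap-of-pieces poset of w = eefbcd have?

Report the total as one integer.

drop 0:e onto floor
drop 1:e onto {0:e}
drop 2:f onto floor
drop 3:b onto {1:e, 2:f}
drop 4:c onto {3:b}
drop 5:d onto {1:e, 2:f}
ground layer = {0:e, 2:f}
drop-orders for the pieces not yet dropped (sum over which currently-grounded one goes next):
  1 to go: {4} 1  {5} 1
  2 to go: {3,4} 1  {4,5} 2
  3 to go: {3,4,5} 3
  4 to go: {1,3,4,5} 3  {2,3,4,5} 3
  if 0:e drops first: 6 orders
  if 2:f drops first: 3 orders
heap linearizations: 9

9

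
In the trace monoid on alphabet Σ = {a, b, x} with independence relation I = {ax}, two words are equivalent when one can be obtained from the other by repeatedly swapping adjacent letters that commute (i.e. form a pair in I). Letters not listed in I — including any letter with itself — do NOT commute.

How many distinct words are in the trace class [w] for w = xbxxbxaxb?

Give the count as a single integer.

0(x) covers ∅
1(b) covers 0:x
2(x) covers 1:b
3(x) covers 2:x
4(b) covers 3:x
5(x) covers 4:b
6(a) covers 4:b
7(x) covers 5:x
8(b) covers 6:a, 7:x
floor of heap: 0:x
completions by unplaced set U, small U first (add the entries for U minus each lowest piece of U):
  |U|=1: {8}:1
  |U|=2: {6,8}:1  {7,8}:1
  |U|=3: {5,7,8}:1  {6,7,8}:2
  |U|=4: {5,6,7,8}:3
  |U|=5: {4,5,6,7,8}:3
  |U|=6: {3,4,5,6,7,8}:3
  |U|=7: {2,3,4,5,6,7,8}:3
  start at 0(x): 3

3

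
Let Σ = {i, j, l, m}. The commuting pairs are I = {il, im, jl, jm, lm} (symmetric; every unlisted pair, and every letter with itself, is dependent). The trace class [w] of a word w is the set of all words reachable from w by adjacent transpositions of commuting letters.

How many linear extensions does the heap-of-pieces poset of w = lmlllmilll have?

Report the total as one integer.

piece 0:l — minimal
piece 1:m — minimal
piece 2:l rests on {0:l}
piece 3:l rests on {2:l}
piece 4:l rests on {3:l}
piece 5:m rests on {1:m}
piece 6:i — minimal
piece 7:l rests on {4:l}
piece 8:l rests on {7:l}
piece 9:l rests on {8:l}
minimal pieces: {0:l, 1:m, 6:i}
ways to finish when only these pieces remain (= sum over removing one remaining piece with nothing left below it):
  1 left: {5}→1  {6}→1  {9}→1
  2 left: {1,5}→1  {5,6}→2  {5,9}→2  {6,9}→2  {8,9}→1
  3 left: {1,5,6}→3  {1,5,9}→3  {5,6,9}→6  {5,8,9}→3  {6,8,9}→3  {7,8,9}→1
  4 left: {1,5,6,9}→12  {1,5,8,9}→6  {4,7,8,9}→1  {5,6,8,9}→12  {5,7,8,9}→4  {6,7,8,9}→4
  5 left: {1,5,6,8,9}→30  {1,5,7,8,9}→10  {3,4,7,8,9}→1  {4,5,7,8,9}→5  {4,6,7,8,9}→5  {5,6,7,8,9}→20
  6 left: {1,4,5,7,8,9}→15  {1,5,6,7,8,9}→60  {2,3,4,7,8,9}→1  {3,4,5,7,8,9}→6  {3,4,6,7,8,9}→6  {4,5,6,7,8,9}→30
  7 left: {0,2,3,4,7,8,9}→1  {1,3,4,5,7,8,9}→21  {1,4,5,6,7,8,9}→105  {2,3,4,5,7,8,9}→7  {2,3,4,6,7,8,9}→7  {3,4,5,6,7,8,9}→42
  8 left: {0,2,3,4,5,7,8,9}→8  {0,2,3,4,6,7,8,9}→8  {1,2,3,4,5,7,8,9}→28  {1,3,4,5,6,7,8,9}→168  {2,3,4,5,6,7,8,9}→56
  placing 0:l first → 252 extensions
  placing 1:m first → 72 extensions
  placing 6:i first → 36 extensions
total linear extensions = 360

360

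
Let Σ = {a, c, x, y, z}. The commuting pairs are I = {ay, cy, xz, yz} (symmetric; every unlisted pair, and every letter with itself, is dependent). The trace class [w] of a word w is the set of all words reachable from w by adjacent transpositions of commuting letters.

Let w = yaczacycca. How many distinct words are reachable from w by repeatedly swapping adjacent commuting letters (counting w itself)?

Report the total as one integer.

piece 0:y — minimal
piece 1:a — minimal
piece 2:c rests on {1:a}
piece 3:z rests on {2:c}
piece 4:a rests on {3:z}
piece 5:c rests on {4:a}
piece 6:y rests on {0:y}
piece 7:c rests on {5:c}
piece 8:c rests on {7:c}
piece 9:a rests on {8:c}
minimal pieces: {0:y, 1:a}
ways to finish when only these pieces remain (= sum over removing one remaining piece with nothing left below it):
  1 left: {6}→1  {9}→1
  2 left: {0,6}→1  {6,9}→2  {8,9}→1
  3 left: {0,6,9}→3  {6,8,9}→3  {7,8,9}→1
  4 left: {0,6,8,9}→6  {5,7,8,9}→1  {6,7,8,9}→4
  5 left: {0,6,7,8,9}→10  {4,5,7,8,9}→1  {5,6,7,8,9}→5
  6 left: {0,5,6,7,8,9}→15  {3,4,5,7,8,9}→1  {4,5,6,7,8,9}→6
  7 left: {0,4,5,6,7,8,9}→21  {2,3,4,5,7,8,9}→1  {3,4,5,6,7,8,9}→7
  8 left: {0,3,4,5,6,7,8,9}→28  {1,2,3,4,5,7,8,9}→1  {2,3,4,5,6,7,8,9}→8
  placing 0:y first → 9 extensions
  placing 1:a first → 36 extensions
total linear extensions = 45

45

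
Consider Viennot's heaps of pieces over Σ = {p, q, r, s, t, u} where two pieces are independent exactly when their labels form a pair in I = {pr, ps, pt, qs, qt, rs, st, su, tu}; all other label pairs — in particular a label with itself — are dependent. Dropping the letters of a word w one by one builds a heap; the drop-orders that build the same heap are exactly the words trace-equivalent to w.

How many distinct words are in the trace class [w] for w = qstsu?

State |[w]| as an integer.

30

0(q) covers ∅
1(s) covers ∅
2(t) covers ∅
3(s) covers 1:s
4(u) covers 0:q
floor of heap: 0:q, 1:s, 2:t
completions by unplaced set U, small U first (add the entries for U minus each lowest piece of U):
  |U|=1: {2}:1  {3}:1  {4}:1
  |U|=2: {0,4}:1  {1,3}:1  {2,3}:2  {2,4}:2  {3,4}:2
  |U|=3: {0,2,4}:3  {0,3,4}:3  {1,2,3}:3  {1,3,4}:3  {2,3,4}:6
  start at 0(q): 12
  start at 1(s): 12
  start at 2(t): 6
sum over floor = 30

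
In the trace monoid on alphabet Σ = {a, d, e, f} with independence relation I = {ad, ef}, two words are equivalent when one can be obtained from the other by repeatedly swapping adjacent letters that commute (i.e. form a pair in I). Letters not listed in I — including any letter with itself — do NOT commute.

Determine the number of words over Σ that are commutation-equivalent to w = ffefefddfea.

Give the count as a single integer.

30

0(f) covers ∅
1(f) covers 0:f
2(e) covers ∅
3(f) covers 1:f
4(e) covers 2:e
5(f) covers 3:f
6(d) covers 4:e, 5:f
7(d) covers 6:d
8(f) covers 7:d
9(e) covers 7:d
10(a) covers 8:f, 9:e
floor of heap: 0:f, 2:e
completions by unplaced set U, small U first (add the entries for U minus each lowest piece of U):
  |U|=1: {10}:1
  |U|=2: {8,10}:1  {9,10}:1
  |U|=3: {8,9,10}:2
  |U|=4: {7,8,9,10}:2
  |U|=5: {6,7,8,9,10}:2
  |U|=6: {4,6,7,8,9,10}:2  {5,6,7,8,9,10}:2
  |U|=7: {2,4,6,7,8,9,10}:2  {3,5,6,7,8,9,10}:2  {4,5,6,7,8,9,10}:4
  |U|=8: {1,3,5,6,7,8,9,10}:2  {2,4,5,6,7,8,9,10}:6  {3,4,5,6,7,8,9,10}:6
  |U|=9: {0,1,3,5,6,7,8,9,10}:2  {1,3,4,5,6,7,8,9,10}:8  {2,3,4,5,6,7,8,9,10}:12
  start at 0(f): 20
  start at 2(e): 10
sum over floor = 30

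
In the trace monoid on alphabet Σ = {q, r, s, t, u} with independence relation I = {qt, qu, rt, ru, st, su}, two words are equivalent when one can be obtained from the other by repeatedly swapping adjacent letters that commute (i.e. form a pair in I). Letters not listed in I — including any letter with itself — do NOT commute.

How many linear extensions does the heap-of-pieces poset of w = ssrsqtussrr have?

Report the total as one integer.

drop 0:s onto floor
drop 1:s onto {0:s}
drop 2:r onto {1:s}
drop 3:s onto {2:r}
drop 4:q onto {3:s}
drop 5:t onto floor
drop 6:u onto {5:t}
drop 7:s onto {4:q}
drop 8:s onto {7:s}
drop 9:r onto {8:s}
drop 10:r onto {9:r}
ground layer = {0:s, 5:t}
drop-orders for the pieces not yet dropped (sum over which currently-grounded one goes next):
  1 to go: {6} 1  {10} 1
  2 to go: {5,6} 1  {6,10} 2  {9,10} 1
  3 to go: {5,6,10} 3  {6,9,10} 3  {8,9,10} 1
  4 to go: {5,6,9,10} 6  {6,8,9,10} 4  {7,8,9,10} 1
  5 to go: {4,7,8,9,10} 1  {5,6,8,9,10} 10  {6,7,8,9,10} 5
  6 to go: {3,4,7,8,9,10} 1  {4,6,7,8,9,10} 6  {5,6,7,8,9,10} 15
  7 to go: {2,3,4,7,8,9,10} 1  {3,4,6,7,8,9,10} 7  {4,5,6,7,8,9,10} 21
  8 to go: {1,2,3,4,7,8,9,10} 1  {2,3,4,6,7,8,9,10} 8  {3,4,5,6,7,8,9,10} 28
  9 to go: {0,1,2,3,4,7,8,9,10} 1  {1,2,3,4,6,7,8,9,10} 9  {2,3,4,5,6,7,8,9,10} 36
  if 0:s drops first: 45 orders
  if 5:t drops first: 10 orders
heap linearizations: 55

55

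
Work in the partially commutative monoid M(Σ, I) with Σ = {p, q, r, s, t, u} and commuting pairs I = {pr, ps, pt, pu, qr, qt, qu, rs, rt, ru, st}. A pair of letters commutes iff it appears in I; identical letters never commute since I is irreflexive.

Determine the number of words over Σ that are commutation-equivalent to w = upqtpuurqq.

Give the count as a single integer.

piece 0:u — minimal
piece 1:p — minimal
piece 2:q rests on {1:p}
piece 3:t rests on {0:u}
piece 4:p rests on {2:q}
piece 5:u rests on {3:t}
piece 6:u rests on {5:u}
piece 7:r — minimal
piece 8:q rests on {4:p}
piece 9:q rests on {8:q}
minimal pieces: {0:u, 1:p, 7:r}
ways to finish when only these pieces remain (= sum over removing one remaining piece with nothing left below it):
  1 left: {6}→1  {7}→1  {9}→1
  2 left: {5,6}→1  {6,7}→2  {6,9}→2  {7,9}→2  {8,9}→1
  3 left: {3,5,6}→1  {4,8,9}→1  {5,6,7}→3  {5,6,9}→3  {6,7,9}→6  {6,8,9}→3  {7,8,9}→3
  4 left: {0,3,5,6}→1  {2,4,8,9}→1  {3,5,6,7}→4  {3,5,6,9}→4  {4,6,8,9}→4  {4,7,8,9}→4  {5,6,7,9}→12  {5,6,8,9}→6  {6,7,8,9}→12
  5 left: {0,3,5,6,7}→5  {0,3,5,6,9}→5  {1,2,4,8,9}→1  {2,4,6,8,9}→5  {2,4,7,8,9}→5  {3,5,6,7,9}→20  {3,5,6,8,9}→10  {4,5,6,8,9}→10  {4,6,7,8,9}→20  {5,6,7,8,9}→30
  6 left: {0,3,5,6,7,9}→30  {0,3,5,6,8,9}→15  {1,2,4,6,8,9}→6  {1,2,4,7,8,9}→6  {2,4,5,6,8,9}→15  {2,4,6,7,8,9}→30  {3,4,5,6,8,9}→20  {3,5,6,7,8,9}→60  {4,5,6,7,8,9}→60
  7 left: {0,3,4,5,6,8,9}→35  {0,3,5,6,7,8,9}→105  {1,2,4,5,6,8,9}→21  {1,2,4,6,7,8,9}→42  {2,3,4,5,6,8,9}→35  {2,4,5,6,7,8,9}→105  {3,4,5,6,7,8,9}→140
  8 left: {0,2,3,4,5,6,8,9}→70  {0,3,4,5,6,7,8,9}→280  {1,2,3,4,5,6,8,9}→56  {1,2,4,5,6,7,8,9}→168  {2,3,4,5,6,7,8,9}→280
  placing 0:u first → 504 extensions
  placing 1:p first → 630 extensions
  placing 7:r first → 126 extensions
total linear extensions = 1260

1260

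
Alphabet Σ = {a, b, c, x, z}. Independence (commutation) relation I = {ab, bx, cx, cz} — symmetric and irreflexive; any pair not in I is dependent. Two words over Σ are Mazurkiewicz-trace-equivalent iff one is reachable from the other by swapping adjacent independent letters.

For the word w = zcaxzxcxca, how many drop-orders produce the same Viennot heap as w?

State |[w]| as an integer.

0(z) covers ∅
1(c) covers ∅
2(a) covers 0:z, 1:c
3(x) covers 2:a
4(z) covers 3:x
5(x) covers 4:z
6(c) covers 2:a
7(x) covers 5:x
8(c) covers 6:c
9(a) covers 7:x, 8:c
floor of heap: 0:z, 1:c
completions by unplaced set U, small U first (add the entries for U minus each lowest piece of U):
  |U|=1: {9}:1
  |U|=2: {7,9}:1  {8,9}:1
  |U|=3: {5,7,9}:1  {6,8,9}:1  {7,8,9}:2
  |U|=4: {4,5,7,9}:1  {5,7,8,9}:3  {6,7,8,9}:3
  |U|=5: {3,4,5,7,9}:1  {4,5,7,8,9}:4  {5,6,7,8,9}:6
  |U|=6: {3,4,5,7,8,9}:5  {4,5,6,7,8,9}:10
  |U|=7: {3,4,5,6,7,8,9}:15
  |U|=8: {2,3,4,5,6,7,8,9}:15
  start at 0(z): 15
  start at 1(c): 15
sum over floor = 30

30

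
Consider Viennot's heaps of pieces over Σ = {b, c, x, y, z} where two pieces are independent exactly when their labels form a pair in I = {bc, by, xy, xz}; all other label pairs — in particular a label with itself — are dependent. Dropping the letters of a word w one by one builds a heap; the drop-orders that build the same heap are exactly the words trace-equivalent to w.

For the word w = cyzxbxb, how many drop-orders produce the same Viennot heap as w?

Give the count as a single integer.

0(c) covers ∅
1(y) covers 0:c
2(z) covers 1:y
3(x) covers 0:c
4(b) covers 2:z, 3:x
5(x) covers 4:b
6(b) covers 5:x
floor of heap: 0:c
completions by unplaced set U, small U first (add the entries for U minus each lowest piece of U):
  |U|=1: {6}:1
  |U|=2: {5,6}:1
  |U|=3: {4,5,6}:1
  |U|=4: {2,4,5,6}:1  {3,4,5,6}:1
  |U|=5: {1,2,4,5,6}:1  {2,3,4,5,6}:2
  start at 0(c): 3

3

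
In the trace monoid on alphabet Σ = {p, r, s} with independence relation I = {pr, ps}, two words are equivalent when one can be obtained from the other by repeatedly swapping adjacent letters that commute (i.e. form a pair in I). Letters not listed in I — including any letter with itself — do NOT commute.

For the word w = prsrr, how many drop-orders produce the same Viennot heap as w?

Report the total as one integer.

drop 0:p onto floor
drop 1:r onto floor
drop 2:s onto {1:r}
drop 3:r onto {2:s}
drop 4:r onto {3:r}
ground layer = {0:p, 1:r}
drop-orders for the pieces not yet dropped (sum over which currently-grounded one goes next):
  1 to go: {0} 1  {4} 1
  2 to go: {0,4} 2  {3,4} 1
  3 to go: {0,3,4} 3  {2,3,4} 1
  if 0:p drops first: 1 orders
  if 1:r drops first: 4 orders
heap linearizations: 5

5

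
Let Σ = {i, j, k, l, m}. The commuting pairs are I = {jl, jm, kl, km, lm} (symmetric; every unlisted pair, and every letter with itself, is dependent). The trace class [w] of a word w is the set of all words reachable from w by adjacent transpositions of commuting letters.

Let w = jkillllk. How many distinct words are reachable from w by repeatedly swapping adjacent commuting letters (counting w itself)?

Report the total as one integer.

#0=j has no predecessor
#1=k depends on [0:j]
#2=i depends on [1:k]
#3=l depends on [2:i]
#4=l depends on [3:l]
#5=l depends on [4:l]
#6=l depends on [5:l]
#7=k depends on [2:i]
sources: [0:j]
N(rest) = Σ N(rest − s) over sources s of rest; N(one piece) = 1:
  size 1 → [6]=1  [7]=1
  size 2 → [5,6]=1  [6,7]=2
  size 3 → [4,5,6]=1  [5,6,7]=3
  size 4 → [3,4,5,6]=1  [4,5,6,7]=4
  size 5 → [3,4,5,6,7]=5
  size 6 → [2,3,4,5,6,7]=5
  first=0(j) contributes 5

5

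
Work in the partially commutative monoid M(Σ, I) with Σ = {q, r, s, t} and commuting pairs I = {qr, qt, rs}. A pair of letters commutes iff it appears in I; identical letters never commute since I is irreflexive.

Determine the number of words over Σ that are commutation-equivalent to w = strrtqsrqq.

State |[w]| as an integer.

21

#0=s has no predecessor
#1=t depends on [0:s]
#2=r depends on [1:t]
#3=r depends on [2:r]
#4=t depends on [3:r]
#5=q depends on [0:s]
#6=s depends on [4:t, 5:q]
#7=r depends on [4:t]
#8=q depends on [6:s]
#9=q depends on [8:q]
sources: [0:s]
N(rest) = Σ N(rest − s) over sources s of rest; N(one piece) = 1:
  size 1 → [7]=1  [9]=1
  size 2 → [7,9]=2  [8,9]=1
  size 3 → [6,8,9]=1  [7,8,9]=3
  size 4 → [5,6,8,9]=1  [6,7,8,9]=4
  size 5 → [4,6,7,8,9]=4  [5,6,7,8,9]=5
  size 6 → [3,4,6,7,8,9]=4  [4,5,6,7,8,9]=9
  size 7 → [2,3,4,6,7,8,9]=4  [3,4,5,6,7,8,9]=13
  size 8 → [1,2,3,4,6,7,8,9]=4  [2,3,4,5,6,7,8,9]=17
  first=0(s) contributes 21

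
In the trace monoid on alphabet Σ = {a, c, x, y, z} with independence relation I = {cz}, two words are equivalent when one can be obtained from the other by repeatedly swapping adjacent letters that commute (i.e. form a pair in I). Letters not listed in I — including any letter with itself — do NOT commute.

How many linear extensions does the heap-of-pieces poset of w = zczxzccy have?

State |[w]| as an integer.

drop 0:z onto floor
drop 1:c onto floor
drop 2:z onto {0:z}
drop 3:x onto {1:c, 2:z}
drop 4:z onto {3:x}
drop 5:c onto {3:x}
drop 6:c onto {5:c}
drop 7:y onto {4:z, 6:c}
ground layer = {0:z, 1:c}
drop-orders for the pieces not yet dropped (sum over which currently-grounded one goes next):
  1 to go: {7} 1
  2 to go: {4,7} 1  {6,7} 1
  3 to go: {4,6,7} 2  {5,6,7} 1
  4 to go: {4,5,6,7} 3
  5 to go: {3,4,5,6,7} 3
  6 to go: {1,3,4,5,6,7} 3  {2,3,4,5,6,7} 3
  if 0:z drops first: 6 orders
  if 1:c drops first: 3 orders
heap linearizations: 9

9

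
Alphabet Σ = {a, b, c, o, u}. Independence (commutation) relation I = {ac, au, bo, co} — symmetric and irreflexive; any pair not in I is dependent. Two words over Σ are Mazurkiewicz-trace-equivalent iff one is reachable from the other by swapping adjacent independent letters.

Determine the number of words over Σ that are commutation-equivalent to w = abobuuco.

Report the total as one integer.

6

0(a) covers ∅
1(b) covers 0:a
2(o) covers 0:a
3(b) covers 1:b
4(u) covers 2:o, 3:b
5(u) covers 4:u
6(c) covers 5:u
7(o) covers 5:u
floor of heap: 0:a
completions by unplaced set U, small U first (add the entries for U minus each lowest piece of U):
  |U|=1: {6}:1  {7}:1
  |U|=2: {6,7}:2
  |U|=3: {5,6,7}:2
  |U|=4: {4,5,6,7}:2
  |U|=5: {2,4,5,6,7}:2  {3,4,5,6,7}:2
  |U|=6: {1,3,4,5,6,7}:2  {2,3,4,5,6,7}:4
  start at 0(a): 6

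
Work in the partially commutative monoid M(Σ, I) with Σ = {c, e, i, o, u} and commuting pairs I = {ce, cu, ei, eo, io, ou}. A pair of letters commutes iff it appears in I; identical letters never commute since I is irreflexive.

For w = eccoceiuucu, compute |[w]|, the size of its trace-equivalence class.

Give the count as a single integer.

piece 0:e — minimal
piece 1:c — minimal
piece 2:c rests on {1:c}
piece 3:o rests on {2:c}
piece 4:c rests on {3:o}
piece 5:e rests on {0:e}
piece 6:i rests on {4:c}
piece 7:u rests on {5:e, 6:i}
piece 8:u rests on {7:u}
piece 9:c rests on {6:i}
piece 10:u rests on {8:u}
minimal pieces: {0:e, 1:c}
ways to finish when only these pieces remain (= sum over removing one remaining piece with nothing left below it):
  1 left: {9}→1  {10}→1
  2 left: {8,10}→1  {9,10}→2
  3 left: {7,8,10}→1  {8,9,10}→3
  4 left: {5,7,8,10}→1  {7,8,9,10}→4
  5 left: {0,5,7,8,10}→1  {5,7,8,9,10}→5  {6,7,8,9,10}→4
  6 left: {0,5,7,8,9,10}→6  {4,6,7,8,9,10}→4  {5,6,7,8,9,10}→9
  7 left: {0,5,6,7,8,9,10}→15  {3,4,6,7,8,9,10}→4  {4,5,6,7,8,9,10}→13
  8 left: {0,4,5,6,7,8,9,10}→28  {2,3,4,6,7,8,9,10}→4  {3,4,5,6,7,8,9,10}→17
  9 left: {0,3,4,5,6,7,8,9,10}→45  {1,2,3,4,6,7,8,9,10}→4  {2,3,4,5,6,7,8,9,10}→21
  placing 0:e first → 25 extensions
  placing 1:c first → 66 extensions
total linear extensions = 91

91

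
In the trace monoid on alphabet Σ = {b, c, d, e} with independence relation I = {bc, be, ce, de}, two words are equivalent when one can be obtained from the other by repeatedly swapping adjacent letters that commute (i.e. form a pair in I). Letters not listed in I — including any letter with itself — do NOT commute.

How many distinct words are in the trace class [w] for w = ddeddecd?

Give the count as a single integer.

piece 0:d — minimal
piece 1:d rests on {0:d}
piece 2:e — minimal
piece 3:d rests on {1:d}
piece 4:d rests on {3:d}
piece 5:e rests on {2:e}
piece 6:c rests on {4:d}
piece 7:d rests on {6:c}
minimal pieces: {0:d, 2:e}
ways to finish when only these pieces remain (= sum over removing one remaining piece with nothing left below it):
  1 left: {5}→1  {7}→1
  2 left: {2,5}→1  {5,7}→2  {6,7}→1
  3 left: {2,5,7}→3  {4,6,7}→1  {5,6,7}→3
  4 left: {2,5,6,7}→6  {3,4,6,7}→1  {4,5,6,7}→4
  5 left: {1,3,4,6,7}→1  {2,4,5,6,7}→10  {3,4,5,6,7}→5
  6 left: {0,1,3,4,6,7}→1  {1,3,4,5,6,7}→6  {2,3,4,5,6,7}→15
  placing 0:d first → 21 extensions
  placing 2:e first → 7 extensions
total linear extensions = 28

28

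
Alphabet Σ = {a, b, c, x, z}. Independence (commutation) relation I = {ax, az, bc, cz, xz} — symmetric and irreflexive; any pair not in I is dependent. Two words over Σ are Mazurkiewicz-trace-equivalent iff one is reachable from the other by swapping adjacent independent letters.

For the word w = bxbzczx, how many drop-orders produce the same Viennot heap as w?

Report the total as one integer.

9

drop 0:b onto floor
drop 1:x onto {0:b}
drop 2:b onto {1:x}
drop 3:z onto {2:b}
drop 4:c onto {1:x}
drop 5:z onto {3:z}
drop 6:x onto {2:b, 4:c}
ground layer = {0:b}
drop-orders for the pieces not yet dropped (sum over which currently-grounded one goes next):
  1 to go: {5} 1  {6} 1
  2 to go: {3,5} 1  {4,6} 1  {5,6} 2
  3 to go: {3,5,6} 3  {4,5,6} 3
  4 to go: {2,3,5,6} 3  {3,4,5,6} 6
  5 to go: {2,3,4,5,6} 9
  if 0:b drops first: 9 orders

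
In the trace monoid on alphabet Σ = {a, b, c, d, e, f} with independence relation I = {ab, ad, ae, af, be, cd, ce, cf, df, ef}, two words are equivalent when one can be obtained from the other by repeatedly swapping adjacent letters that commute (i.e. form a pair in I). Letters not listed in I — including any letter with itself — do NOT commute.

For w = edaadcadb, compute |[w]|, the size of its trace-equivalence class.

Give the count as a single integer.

drop 0:e onto floor
drop 1:d onto {0:e}
drop 2:a onto floor
drop 3:a onto {2:a}
drop 4:d onto {1:d}
drop 5:c onto {3:a}
drop 6:a onto {5:c}
drop 7:d onto {4:d}
drop 8:b onto {5:c, 7:d}
ground layer = {0:e, 2:a}
drop-orders for the pieces not yet dropped (sum over which currently-grounded one goes next):
  1 to go: {6} 1  {8} 1
  2 to go: {6,8} 2  {7,8} 1
  3 to go: {4,7,8} 1  {5,6,8} 2  {6,7,8} 3
  4 to go: {1,4,7,8} 1  {3,5,6,8} 2  {4,6,7,8} 4  {5,6,7,8} 5
  5 to go: {0,1,4,7,8} 1  {1,4,6,7,8} 5  {2,3,5,6,8} 2  {3,5,6,7,8} 7  {4,5,6,7,8} 9
  6 to go: {0,1,4,6,7,8} 6  {1,4,5,6,7,8} 14  {2,3,5,6,7,8} 9  {3,4,5,6,7,8} 16
  7 to go: {0,1,4,5,6,7,8} 20  {1,3,4,5,6,7,8} 30  {2,3,4,5,6,7,8} 25
  if 0:e drops first: 55 orders
  if 2:a drops first: 50 orders
heap linearizations: 105

105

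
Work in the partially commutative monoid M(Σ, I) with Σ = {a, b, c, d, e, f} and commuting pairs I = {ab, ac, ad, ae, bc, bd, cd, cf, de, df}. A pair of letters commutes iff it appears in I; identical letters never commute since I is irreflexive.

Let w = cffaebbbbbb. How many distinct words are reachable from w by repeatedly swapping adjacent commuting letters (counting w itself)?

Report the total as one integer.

piece 0:c — minimal
piece 1:f — minimal
piece 2:f rests on {1:f}
piece 3:a rests on {2:f}
piece 4:e rests on {0:c, 2:f}
piece 5:b rests on {4:e}
piece 6:b rests on {5:b}
piece 7:b rests on {6:b}
piece 8:b rests on {7:b}
piece 9:b rests on {8:b}
piece 10:b rests on {9:b}
minimal pieces: {0:c, 1:f}
ways to finish when only these pieces remain (= sum over removing one remaining piece with nothing left below it):
  1 left: {3}→1  {10}→1
  2 left: {3,10}→2  {9,10}→1
  3 left: {3,9,10}→3  {8,9,10}→1
  4 left: {3,8,9,10}→4  {7,8,9,10}→1
  5 left: {3,7,8,9,10}→5  {6,7,8,9,10}→1
  6 left: {3,6,7,8,9,10}→6  {5,6,7,8,9,10}→1
  7 left: {3,5,6,7,8,9,10}→7  {4,5,6,7,8,9,10}→1
  8 left: {0,4,5,6,7,8,9,10}→1  {3,4,5,6,7,8,9,10}→8
  9 left: {0,3,4,5,6,7,8,9,10}→9  {2,3,4,5,6,7,8,9,10}→8
  placing 0:c first → 8 extensions
  placing 1:f first → 17 extensions
total linear extensions = 25

25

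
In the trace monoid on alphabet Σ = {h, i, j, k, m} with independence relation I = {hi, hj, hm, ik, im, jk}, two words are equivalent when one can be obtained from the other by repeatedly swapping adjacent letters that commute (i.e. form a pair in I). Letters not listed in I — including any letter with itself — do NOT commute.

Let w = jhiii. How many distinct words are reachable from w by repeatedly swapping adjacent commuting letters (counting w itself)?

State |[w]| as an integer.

drop 0:j onto floor
drop 1:h onto floor
drop 2:i onto {0:j}
drop 3:i onto {2:i}
drop 4:i onto {3:i}
ground layer = {0:j, 1:h}
drop-orders for the pieces not yet dropped (sum over which currently-grounded one goes next):
  1 to go: {1} 1  {4} 1
  2 to go: {1,4} 2  {3,4} 1
  3 to go: {1,3,4} 3  {2,3,4} 1
  if 0:j drops first: 4 orders
  if 1:h drops first: 1 orders
heap linearizations: 5

5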